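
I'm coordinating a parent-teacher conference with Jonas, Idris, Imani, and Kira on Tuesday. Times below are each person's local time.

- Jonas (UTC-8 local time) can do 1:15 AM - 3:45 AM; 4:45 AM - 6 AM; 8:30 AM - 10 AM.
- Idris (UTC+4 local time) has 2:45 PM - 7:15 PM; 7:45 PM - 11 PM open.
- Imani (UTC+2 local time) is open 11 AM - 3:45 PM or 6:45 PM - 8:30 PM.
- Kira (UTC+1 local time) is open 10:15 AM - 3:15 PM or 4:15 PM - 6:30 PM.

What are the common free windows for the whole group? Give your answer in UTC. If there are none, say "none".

10:45-11:45, 12:45-13:45, 16:45-17:30

Jonas in UTC: 09:15-11:45, 12:45-14:00, 16:30-18:00 (add 8h to convert from UTC-8).
Idris in UTC: 10:45-15:15, 15:45-19:00 (subtract 4h to convert from UTC+4).
Imani in UTC: 09:00-13:45, 16:45-18:30 (subtract 2h to convert from UTC+2).
Kira in UTC: 09:15-14:15, 15:15-17:30 (subtract 1h to convert from UTC+1).
Jonas ∩ Idris: 10:45-11:45, 12:45-14:00, 16:30-18:00.
Jonas ∩ Idris ∩ Imani: 10:45-11:45, 12:45-13:45, 16:45-18:00.
Jonas ∩ Idris ∩ Imani ∩ Kira: 10:45-11:45, 12:45-13:45, 16:45-17:30.
So the common availability across everyone is 10:45-11:45, 12:45-13:45, 16:45-17:30.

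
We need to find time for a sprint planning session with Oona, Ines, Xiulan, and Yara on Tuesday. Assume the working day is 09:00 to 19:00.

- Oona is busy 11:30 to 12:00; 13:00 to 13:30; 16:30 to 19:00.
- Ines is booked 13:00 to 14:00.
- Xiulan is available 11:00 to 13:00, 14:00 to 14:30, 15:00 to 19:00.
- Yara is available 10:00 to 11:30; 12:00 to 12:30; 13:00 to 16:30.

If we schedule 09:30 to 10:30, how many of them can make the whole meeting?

Oona free: 09:00-11:30, 12:00-13:00, 13:30-16:30 (invert busy blocks within the working day).
Ines free: 09:00-13:00, 14:00-19:00 (invert busy blocks within the working day).
Xiulan free: 11:00-13:00, 14:00-14:30, 15:00-19:00.
Yara free: 10:00-11:30, 12:00-12:30, 13:00-16:30.
Oona and Ines can make the full 09:30-10:30 slot — that's 2.

2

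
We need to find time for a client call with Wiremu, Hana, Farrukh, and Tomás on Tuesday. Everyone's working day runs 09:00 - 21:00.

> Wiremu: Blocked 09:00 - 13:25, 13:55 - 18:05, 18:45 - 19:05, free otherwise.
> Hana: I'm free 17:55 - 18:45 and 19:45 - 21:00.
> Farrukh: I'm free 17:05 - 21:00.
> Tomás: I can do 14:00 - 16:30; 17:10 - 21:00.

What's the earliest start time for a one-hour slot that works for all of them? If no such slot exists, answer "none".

Wiremu free: 13:25-13:55, 18:05-18:45, 19:05-21:00 (invert busy blocks within the working day).
Hana free: 17:55-18:45, 19:45-21:00.
Farrukh free: 17:05-21:00.
Tomás free: 14:00-16:30, 17:10-21:00.
Wiremu ∩ Hana: 18:05-18:45, 19:45-21:00.
Wiremu ∩ Hana ∩ Farrukh: 18:05-18:45, 19:45-21:00.
Wiremu ∩ Hana ∩ Farrukh ∩ Tomás: 18:05-18:45, 19:45-21:00.
The first common window of at least 60 minutes is 19:45-21:00, so the earliest start is 19:45.

19:45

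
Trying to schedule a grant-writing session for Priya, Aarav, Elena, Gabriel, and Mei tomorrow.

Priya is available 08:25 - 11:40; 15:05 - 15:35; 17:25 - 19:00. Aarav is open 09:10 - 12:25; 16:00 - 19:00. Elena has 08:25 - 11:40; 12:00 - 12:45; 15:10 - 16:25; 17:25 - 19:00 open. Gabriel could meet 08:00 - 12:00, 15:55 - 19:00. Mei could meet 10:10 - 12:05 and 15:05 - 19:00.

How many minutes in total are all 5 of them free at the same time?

Priya ∩ Aarav: 09:10-11:40, 17:25-19:00.
Priya ∩ Aarav ∩ Elena: 09:10-11:40, 17:25-19:00.
Priya ∩ Aarav ∩ Elena ∩ Gabriel: 09:10-11:40, 17:25-19:00.
Priya ∩ Aarav ∩ Elena ∩ Gabriel ∩ Mei: 10:10-11:40, 17:25-19:00.
Summing the common windows: 90 + 95 = 185 minutes.

185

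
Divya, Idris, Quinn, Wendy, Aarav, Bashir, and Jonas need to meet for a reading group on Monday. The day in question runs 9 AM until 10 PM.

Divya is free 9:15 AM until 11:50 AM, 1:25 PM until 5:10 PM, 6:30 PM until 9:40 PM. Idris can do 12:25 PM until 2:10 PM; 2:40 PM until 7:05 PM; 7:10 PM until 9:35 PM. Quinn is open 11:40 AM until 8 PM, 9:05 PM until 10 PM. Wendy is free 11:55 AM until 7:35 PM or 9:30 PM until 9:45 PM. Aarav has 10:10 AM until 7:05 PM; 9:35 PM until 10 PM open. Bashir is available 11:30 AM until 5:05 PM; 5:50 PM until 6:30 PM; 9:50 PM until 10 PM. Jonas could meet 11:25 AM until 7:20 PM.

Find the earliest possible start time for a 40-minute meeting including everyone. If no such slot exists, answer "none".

13:25

Divya ∩ Idris: 13:25-14:10, 14:40-17:10, 18:30-19:05, 19:10-21:35.
Divya ∩ Idris ∩ Quinn: 13:25-14:10, 14:40-17:10, 18:30-19:05, 19:10-20:00, 21:05-21:35.
Divya ∩ Idris ∩ Quinn ∩ Wendy: 13:25-14:10, 14:40-17:10, 18:30-19:05, 19:10-19:35, 21:30-21:35.
Divya ∩ Idris ∩ Quinn ∩ Wendy ∩ Aarav: 13:25-14:10, 14:40-17:10, 18:30-19:05.
Divya ∩ Idris ∩ Quinn ∩ Wendy ∩ Aarav ∩ Bashir: 13:25-14:10, 14:40-17:05.
Divya ∩ Idris ∩ Quinn ∩ Wendy ∩ Aarav ∩ Bashir ∩ Jonas: 13:25-14:10, 14:40-17:05.
Those are the intersection windows.
The first common window of at least 40 minutes is 13:25-14:10, so the earliest start is 13:25.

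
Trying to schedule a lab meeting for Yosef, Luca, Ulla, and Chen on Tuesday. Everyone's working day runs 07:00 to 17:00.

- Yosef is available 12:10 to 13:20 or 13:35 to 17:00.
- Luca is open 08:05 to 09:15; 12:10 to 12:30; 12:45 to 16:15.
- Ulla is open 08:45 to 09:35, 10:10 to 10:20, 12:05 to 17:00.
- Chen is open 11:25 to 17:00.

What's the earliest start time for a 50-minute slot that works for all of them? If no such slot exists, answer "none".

Yosef ∩ Luca: 12:10-12:30, 12:45-13:20, 13:35-16:15.
Yosef ∩ Luca ∩ Ulla: 12:10-12:30, 12:45-13:20, 13:35-16:15.
Yosef ∩ Luca ∩ Ulla ∩ Chen: 12:10-12:30, 12:45-13:20, 13:35-16:15.
So the common availability across everyone is 12:10-12:30, 12:45-13:20, 13:35-16:15.
The first common window of at least 50 minutes is 13:35-16:15, so the earliest start is 13:35.

13:35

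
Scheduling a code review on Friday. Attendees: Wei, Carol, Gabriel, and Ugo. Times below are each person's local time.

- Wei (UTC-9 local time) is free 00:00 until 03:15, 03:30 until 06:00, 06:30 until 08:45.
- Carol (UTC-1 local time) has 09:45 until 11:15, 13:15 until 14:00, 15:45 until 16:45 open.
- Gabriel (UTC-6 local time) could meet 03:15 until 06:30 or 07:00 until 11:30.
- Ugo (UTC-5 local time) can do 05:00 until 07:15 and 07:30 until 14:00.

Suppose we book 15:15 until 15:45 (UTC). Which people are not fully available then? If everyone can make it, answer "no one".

Carol, Wei

Wei in UTC: 09:00-12:15, 12:30-15:00, 15:30-17:45 (add 9h to convert from UTC-9).
Carol in UTC: 10:45-12:15, 14:15-15:00, 16:45-17:45 (add 1h to convert from UTC-1).
Gabriel in UTC: 09:15-12:30, 13:00-17:30 (add 6h to convert from UTC-6).
Ugo in UTC: 10:00-12:15, 12:30-19:00 (add 5h to convert from UTC-5).
Wei: not fully free for 15:15-15:45. Carol: not fully free for 15:15-15:45. Gabriel: free for 15:15-15:45. Ugo: free for 15:15-15:45.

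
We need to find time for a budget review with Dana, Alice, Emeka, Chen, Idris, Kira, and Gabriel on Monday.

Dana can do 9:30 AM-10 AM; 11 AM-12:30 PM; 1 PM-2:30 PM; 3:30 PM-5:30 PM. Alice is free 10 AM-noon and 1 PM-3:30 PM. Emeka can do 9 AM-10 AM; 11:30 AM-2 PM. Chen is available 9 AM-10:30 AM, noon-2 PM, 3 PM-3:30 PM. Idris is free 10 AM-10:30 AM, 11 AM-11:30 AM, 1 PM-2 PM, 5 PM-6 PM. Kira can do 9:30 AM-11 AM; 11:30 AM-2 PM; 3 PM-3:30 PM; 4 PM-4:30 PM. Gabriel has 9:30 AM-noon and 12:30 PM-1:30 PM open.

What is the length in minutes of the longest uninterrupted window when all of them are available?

Dana ∩ Alice: 11:00-12:00, 13:00-14:30.
Dana ∩ Alice ∩ Emeka: 11:30-12:00, 13:00-14:00.
Dana ∩ Alice ∩ Emeka ∩ Chen: 13:00-14:00.
Dana ∩ Alice ∩ Emeka ∩ Chen ∩ Idris: 13:00-14:00.
Dana ∩ Alice ∩ Emeka ∩ Chen ∩ Idris ∩ Kira: 13:00-14:00.
Dana ∩ Alice ∩ Emeka ∩ Chen ∩ Idris ∩ Kira ∩ Gabriel: 13:00-13:30.
So the common availability across everyone is 13:00-13:30.
The longest is 13:00-13:30 at 30 minutes.

30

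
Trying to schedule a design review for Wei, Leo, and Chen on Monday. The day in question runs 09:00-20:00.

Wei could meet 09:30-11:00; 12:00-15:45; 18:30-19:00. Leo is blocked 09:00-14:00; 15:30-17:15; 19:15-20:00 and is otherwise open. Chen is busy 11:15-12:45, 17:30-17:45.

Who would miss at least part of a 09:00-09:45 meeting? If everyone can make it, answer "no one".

Wei free: 09:30-11:00, 12:00-15:45, 18:30-19:00.
Leo free: 14:00-15:30, 17:15-19:15 (invert busy blocks within the working day).
Chen free: 09:00-11:15, 12:45-17:30, 17:45-20:00 (invert busy blocks within the working day).
Wei: not fully free for 09:00-09:45. Leo: not fully free for 09:00-09:45. Chen: free for 09:00-09:45.

Leo, Wei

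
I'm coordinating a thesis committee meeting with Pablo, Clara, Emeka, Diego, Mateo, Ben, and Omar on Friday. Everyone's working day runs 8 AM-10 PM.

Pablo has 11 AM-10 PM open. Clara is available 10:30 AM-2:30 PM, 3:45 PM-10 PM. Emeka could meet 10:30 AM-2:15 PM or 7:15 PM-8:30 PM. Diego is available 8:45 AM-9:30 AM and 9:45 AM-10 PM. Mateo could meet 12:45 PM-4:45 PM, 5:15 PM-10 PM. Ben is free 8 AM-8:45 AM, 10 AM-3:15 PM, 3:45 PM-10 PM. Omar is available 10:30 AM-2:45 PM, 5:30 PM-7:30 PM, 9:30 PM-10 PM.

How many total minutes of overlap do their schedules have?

Pablo ∩ Clara: 11:00-14:30, 15:45-22:00.
Pablo ∩ Clara ∩ Emeka: 11:00-14:15, 19:15-20:30.
Pablo ∩ Clara ∩ Emeka ∩ Diego: 11:00-14:15, 19:15-20:30.
Pablo ∩ Clara ∩ Emeka ∩ Diego ∩ Mateo: 12:45-14:15, 19:15-20:30.
Pablo ∩ Clara ∩ Emeka ∩ Diego ∩ Mateo ∩ Ben: 12:45-14:15, 19:15-20:30.
Pablo ∩ Clara ∩ Emeka ∩ Diego ∩ Mateo ∩ Ben ∩ Omar: 12:45-14:15, 19:15-19:30.
Summing the common windows: 90 + 15 = 105 minutes.

105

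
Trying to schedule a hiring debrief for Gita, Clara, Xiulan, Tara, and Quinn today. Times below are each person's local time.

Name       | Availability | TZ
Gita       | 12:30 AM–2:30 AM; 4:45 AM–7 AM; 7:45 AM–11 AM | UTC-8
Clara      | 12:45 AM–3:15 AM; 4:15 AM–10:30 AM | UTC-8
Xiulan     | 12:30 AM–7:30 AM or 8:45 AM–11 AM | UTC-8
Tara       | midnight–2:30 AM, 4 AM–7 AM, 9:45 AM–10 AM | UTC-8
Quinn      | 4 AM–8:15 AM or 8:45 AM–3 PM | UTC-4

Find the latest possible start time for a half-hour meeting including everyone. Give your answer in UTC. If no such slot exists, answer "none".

14:30

Gita in UTC: 08:30-10:30, 12:45-15:00, 15:45-19:00 (add 8h to convert from UTC-8).
Clara in UTC: 08:45-11:15, 12:15-18:30 (add 8h to convert from UTC-8).
Xiulan in UTC: 08:30-15:30, 16:45-19:00 (add 8h to convert from UTC-8).
Tara in UTC: 08:00-10:30, 12:00-15:00, 17:45-18:00 (add 8h to convert from UTC-8).
Quinn in UTC: 08:00-12:15, 12:45-19:00 (add 4h to convert from UTC-4).
Gita ∩ Clara: 08:45-10:30, 12:45-15:00, 15:45-18:30.
Gita ∩ Clara ∩ Xiulan: 08:45-10:30, 12:45-15:00, 16:45-18:30.
Gita ∩ Clara ∩ Xiulan ∩ Tara: 08:45-10:30, 12:45-15:00, 17:45-18:00.
Gita ∩ Clara ∩ Xiulan ∩ Tara ∩ Quinn: 08:45-10:30, 12:45-15:00, 17:45-18:00.
So the common availability across everyone is 08:45-10:30, 12:45-15:00, 17:45-18:00.
The last common window of at least 30 minutes is 12:45-15:00; a 30-minute meeting can start as late as 14:30 and still end by 15:00.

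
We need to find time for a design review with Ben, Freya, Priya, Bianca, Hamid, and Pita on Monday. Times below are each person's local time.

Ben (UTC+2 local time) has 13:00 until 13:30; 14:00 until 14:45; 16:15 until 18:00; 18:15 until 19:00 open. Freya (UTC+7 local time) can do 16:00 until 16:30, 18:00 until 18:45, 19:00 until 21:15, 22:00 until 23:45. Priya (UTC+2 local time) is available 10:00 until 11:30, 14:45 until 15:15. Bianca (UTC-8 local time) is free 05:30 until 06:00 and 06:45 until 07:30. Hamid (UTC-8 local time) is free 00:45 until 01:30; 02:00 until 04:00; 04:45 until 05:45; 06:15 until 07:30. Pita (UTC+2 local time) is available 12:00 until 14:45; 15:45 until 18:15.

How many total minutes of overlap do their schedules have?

0

Ben in UTC: 11:00-11:30, 12:00-12:45, 14:15-16:00, 16:15-17:00 (subtract 2h to convert from UTC+2).
Freya in UTC: 09:00-09:30, 11:00-11:45, 12:00-14:15, 15:00-16:45 (subtract 7h to convert from UTC+7).
Priya in UTC: 08:00-09:30, 12:45-13:15 (subtract 2h to convert from UTC+2).
Bianca in UTC: 13:30-14:00, 14:45-15:30 (add 8h to convert from UTC-8).
Hamid in UTC: 08:45-09:30, 10:00-12:00, 12:45-13:45, 14:15-15:30 (add 8h to convert from UTC-8).
Pita in UTC: 10:00-12:45, 13:45-16:15 (subtract 2h to convert from UTC+2).
Ben ∩ Freya: 11:00-11:30, 12:00-12:45, 15:00-16:00, 16:15-16:45.
Ben ∩ Freya ∩ Priya: ∅.
Ben ∩ Freya ∩ Priya ∩ Bianca: ∅.
Ben ∩ Freya ∩ Priya ∩ Bianca ∩ Hamid: ∅.
Ben ∩ Freya ∩ Priya ∩ Bianca ∩ Hamid ∩ Pita: ∅.
There is no time when everyone is free.
There is no common window, so the total is 0 minutes.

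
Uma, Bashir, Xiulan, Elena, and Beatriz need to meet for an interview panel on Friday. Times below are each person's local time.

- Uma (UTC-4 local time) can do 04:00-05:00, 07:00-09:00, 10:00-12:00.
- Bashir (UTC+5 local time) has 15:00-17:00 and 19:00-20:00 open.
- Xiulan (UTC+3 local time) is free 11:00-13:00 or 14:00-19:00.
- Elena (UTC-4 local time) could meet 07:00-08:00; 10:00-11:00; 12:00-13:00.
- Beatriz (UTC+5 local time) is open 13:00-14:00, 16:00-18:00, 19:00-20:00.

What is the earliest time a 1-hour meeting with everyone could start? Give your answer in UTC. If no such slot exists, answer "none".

11:00

Uma in UTC: 08:00-09:00, 11:00-13:00, 14:00-16:00 (add 4h to convert from UTC-4).
Bashir in UTC: 10:00-12:00, 14:00-15:00 (subtract 5h to convert from UTC+5).
Xiulan in UTC: 08:00-10:00, 11:00-16:00 (subtract 3h to convert from UTC+3).
Elena in UTC: 11:00-12:00, 14:00-15:00, 16:00-17:00 (add 4h to convert from UTC-4).
Beatriz in UTC: 08:00-09:00, 11:00-13:00, 14:00-15:00 (subtract 5h to convert from UTC+5).
Uma ∩ Bashir: 11:00-12:00, 14:00-15:00.
Uma ∩ Bashir ∩ Xiulan: 11:00-12:00, 14:00-15:00.
Uma ∩ Bashir ∩ Xiulan ∩ Elena: 11:00-12:00, 14:00-15:00.
Uma ∩ Bashir ∩ Xiulan ∩ Elena ∩ Beatriz: 11:00-12:00, 14:00-15:00.
The first common window of at least 60 minutes is 11:00-12:00, so the earliest start is 11:00.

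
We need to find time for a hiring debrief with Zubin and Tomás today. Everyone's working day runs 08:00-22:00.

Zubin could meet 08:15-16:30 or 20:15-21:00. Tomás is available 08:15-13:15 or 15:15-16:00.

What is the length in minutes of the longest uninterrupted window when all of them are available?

Zubin ∩ Tomás: 08:15-13:15, 15:15-16:00.
The longest is 08:15-13:15 at 300 minutes.

300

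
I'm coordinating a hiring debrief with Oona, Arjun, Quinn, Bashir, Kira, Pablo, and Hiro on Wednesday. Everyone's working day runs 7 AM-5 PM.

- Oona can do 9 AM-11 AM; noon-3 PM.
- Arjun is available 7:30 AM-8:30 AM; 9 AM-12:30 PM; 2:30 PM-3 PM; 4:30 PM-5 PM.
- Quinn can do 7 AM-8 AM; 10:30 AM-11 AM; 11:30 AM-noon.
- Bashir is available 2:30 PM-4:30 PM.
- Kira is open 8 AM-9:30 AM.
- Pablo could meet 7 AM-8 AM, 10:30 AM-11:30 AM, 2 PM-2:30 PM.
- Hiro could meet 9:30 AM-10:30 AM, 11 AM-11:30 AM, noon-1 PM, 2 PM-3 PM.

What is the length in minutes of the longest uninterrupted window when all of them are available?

0

Oona ∩ Arjun: 09:00-11:00, 12:00-12:30, 14:30-15:00.
Oona ∩ Arjun ∩ Quinn: 10:30-11:00.
Oona ∩ Arjun ∩ Quinn ∩ Bashir: ∅.
Oona ∩ Arjun ∩ Quinn ∩ Bashir ∩ Kira: ∅.
Oona ∩ Arjun ∩ Quinn ∩ Bashir ∩ Kira ∩ Pablo: ∅.
Oona ∩ Arjun ∩ Quinn ∩ Bashir ∩ Kira ∩ Pablo ∩ Hiro: ∅.
There is no time when everyone is free.
No common window exists, so the longest block is 0 minutes.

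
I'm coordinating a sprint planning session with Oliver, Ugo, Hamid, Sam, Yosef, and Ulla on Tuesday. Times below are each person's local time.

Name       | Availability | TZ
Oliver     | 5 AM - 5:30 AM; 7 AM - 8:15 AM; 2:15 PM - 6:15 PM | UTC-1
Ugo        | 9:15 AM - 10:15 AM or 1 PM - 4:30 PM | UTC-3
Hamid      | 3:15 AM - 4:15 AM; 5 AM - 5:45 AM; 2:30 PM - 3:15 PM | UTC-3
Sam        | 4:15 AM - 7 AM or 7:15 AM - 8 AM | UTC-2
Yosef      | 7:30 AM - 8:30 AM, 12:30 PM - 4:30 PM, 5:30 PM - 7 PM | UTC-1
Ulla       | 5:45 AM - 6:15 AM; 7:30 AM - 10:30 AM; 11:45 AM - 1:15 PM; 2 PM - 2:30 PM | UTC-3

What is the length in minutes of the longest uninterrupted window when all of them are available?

0

Oliver in UTC: 06:00-06:30, 08:00-09:15, 15:15-19:15 (add 1h to convert from UTC-1).
Ugo in UTC: 12:15-13:15, 16:00-19:30 (add 3h to convert from UTC-3).
Hamid in UTC: 06:15-07:15, 08:00-08:45, 17:30-18:15 (add 3h to convert from UTC-3).
Sam in UTC: 06:15-09:00, 09:15-10:00 (add 2h to convert from UTC-2).
Yosef in UTC: 08:30-09:30, 13:30-17:30, 18:30-20:00 (add 1h to convert from UTC-1).
Ulla in UTC: 08:45-09:15, 10:30-13:30, 14:45-16:15, 17:00-17:30 (add 3h to convert from UTC-3).
Oliver ∩ Ugo: 16:00-19:15.
Oliver ∩ Ugo ∩ Hamid: 17:30-18:15.
Oliver ∩ Ugo ∩ Hamid ∩ Sam: ∅.
Oliver ∩ Ugo ∩ Hamid ∩ Sam ∩ Yosef: ∅.
Oliver ∩ Ugo ∩ Hamid ∩ Sam ∩ Yosef ∩ Ulla: ∅.
There is no time when everyone is free.
No common window exists, so the longest block is 0 minutes.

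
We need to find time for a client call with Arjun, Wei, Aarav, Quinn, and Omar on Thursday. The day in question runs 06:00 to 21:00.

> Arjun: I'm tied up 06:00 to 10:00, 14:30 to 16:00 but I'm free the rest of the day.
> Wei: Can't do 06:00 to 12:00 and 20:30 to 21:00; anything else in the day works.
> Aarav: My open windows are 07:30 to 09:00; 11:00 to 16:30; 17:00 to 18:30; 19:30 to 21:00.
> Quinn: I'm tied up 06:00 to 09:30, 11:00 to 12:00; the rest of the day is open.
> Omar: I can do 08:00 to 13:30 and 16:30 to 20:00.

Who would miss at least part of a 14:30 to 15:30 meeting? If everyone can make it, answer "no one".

Arjun, Omar

Arjun free: 10:00-14:30, 16:00-21:00 (invert busy blocks within the working day).
Wei free: 12:00-20:30 (invert busy blocks within the working day).
Aarav free: 07:30-09:00, 11:00-16:30, 17:00-18:30, 19:30-21:00.
Quinn free: 09:30-11:00, 12:00-21:00 (invert busy blocks within the working day).
Omar free: 08:00-13:30, 16:30-20:00.
Arjun: not fully free for 14:30-15:30. Wei: free for 14:30-15:30. Aarav: free for 14:30-15:30. Quinn: free for 14:30-15:30. Omar: not fully free for 14:30-15:30.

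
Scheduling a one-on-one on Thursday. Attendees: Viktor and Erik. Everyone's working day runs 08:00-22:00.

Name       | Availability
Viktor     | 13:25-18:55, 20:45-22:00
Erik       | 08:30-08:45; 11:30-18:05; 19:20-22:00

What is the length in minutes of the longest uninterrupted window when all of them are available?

280

Viktor ∩ Erik: 13:25-18:05, 20:45-22:00.
The longest is 13:25-18:05 at 280 minutes.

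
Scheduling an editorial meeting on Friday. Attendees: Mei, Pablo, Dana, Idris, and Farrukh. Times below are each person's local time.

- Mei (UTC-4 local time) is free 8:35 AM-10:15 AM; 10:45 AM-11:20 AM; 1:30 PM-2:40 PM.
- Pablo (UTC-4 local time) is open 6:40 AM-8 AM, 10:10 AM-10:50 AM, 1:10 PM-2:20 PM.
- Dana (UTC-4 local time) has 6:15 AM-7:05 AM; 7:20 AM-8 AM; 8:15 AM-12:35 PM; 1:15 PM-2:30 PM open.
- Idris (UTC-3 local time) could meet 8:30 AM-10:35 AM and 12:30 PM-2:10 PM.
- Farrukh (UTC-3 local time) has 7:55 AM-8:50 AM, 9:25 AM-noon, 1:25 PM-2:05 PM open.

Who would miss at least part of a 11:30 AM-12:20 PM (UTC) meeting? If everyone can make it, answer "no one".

Mei in UTC: 12:35-14:15, 14:45-15:20, 17:30-18:40 (add 4h to convert from UTC-4).
Pablo in UTC: 10:40-12:00, 14:10-14:50, 17:10-18:20 (add 4h to convert from UTC-4).
Dana in UTC: 10:15-11:05, 11:20-12:00, 12:15-16:35, 17:15-18:30 (add 4h to convert from UTC-4).
Idris in UTC: 11:30-13:35, 15:30-17:10 (add 3h to convert from UTC-3).
Farrukh in UTC: 10:55-11:50, 12:25-15:00, 16:25-17:05 (add 3h to convert from UTC-3).
Mei: not fully free for 11:30-12:20. Pablo: not fully free for 11:30-12:20. Dana: not fully free for 11:30-12:20. Idris: free for 11:30-12:20. Farrukh: not fully free for 11:30-12:20.

Dana, Farrukh, Mei, Pablo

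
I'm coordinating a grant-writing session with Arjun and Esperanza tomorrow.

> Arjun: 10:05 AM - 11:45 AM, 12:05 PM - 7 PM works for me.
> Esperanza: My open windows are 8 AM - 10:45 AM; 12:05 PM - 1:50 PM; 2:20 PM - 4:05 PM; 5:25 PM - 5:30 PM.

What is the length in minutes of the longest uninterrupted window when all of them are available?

105

Arjun ∩ Esperanza: 10:05-10:45, 12:05-13:50, 14:20-16:05, 17:25-17:30.
So the common availability across everyone is 10:05-10:45, 12:05-13:50, 14:20-16:05, 17:25-17:30.
The longest is 12:05-13:50 at 105 minutes.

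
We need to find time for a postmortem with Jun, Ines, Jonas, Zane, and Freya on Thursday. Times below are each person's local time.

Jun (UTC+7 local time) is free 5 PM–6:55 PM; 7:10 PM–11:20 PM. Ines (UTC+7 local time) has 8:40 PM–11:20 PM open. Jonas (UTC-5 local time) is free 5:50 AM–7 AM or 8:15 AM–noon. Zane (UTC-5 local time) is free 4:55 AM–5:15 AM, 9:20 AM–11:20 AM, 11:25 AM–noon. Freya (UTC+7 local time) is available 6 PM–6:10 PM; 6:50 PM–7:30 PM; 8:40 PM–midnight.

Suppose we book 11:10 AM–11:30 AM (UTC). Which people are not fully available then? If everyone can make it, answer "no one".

Jun in UTC: 10:00-11:55, 12:10-16:20 (subtract 7h to convert from UTC+7).
Ines in UTC: 13:40-16:20 (subtract 7h to convert from UTC+7).
Jonas in UTC: 10:50-12:00, 13:15-17:00 (add 5h to convert from UTC-5).
Zane in UTC: 09:55-10:15, 14:20-16:20, 16:25-17:00 (add 5h to convert from UTC-5).
Freya in UTC: 11:00-11:10, 11:50-12:30, 13:40-17:00 (subtract 7h to convert from UTC+7).
Jun: free for 11:10-11:30. Ines: not fully free for 11:10-11:30. Jonas: free for 11:10-11:30. Zane: not fully free for 11:10-11:30. Freya: not fully free for 11:10-11:30.

Freya, Ines, Zane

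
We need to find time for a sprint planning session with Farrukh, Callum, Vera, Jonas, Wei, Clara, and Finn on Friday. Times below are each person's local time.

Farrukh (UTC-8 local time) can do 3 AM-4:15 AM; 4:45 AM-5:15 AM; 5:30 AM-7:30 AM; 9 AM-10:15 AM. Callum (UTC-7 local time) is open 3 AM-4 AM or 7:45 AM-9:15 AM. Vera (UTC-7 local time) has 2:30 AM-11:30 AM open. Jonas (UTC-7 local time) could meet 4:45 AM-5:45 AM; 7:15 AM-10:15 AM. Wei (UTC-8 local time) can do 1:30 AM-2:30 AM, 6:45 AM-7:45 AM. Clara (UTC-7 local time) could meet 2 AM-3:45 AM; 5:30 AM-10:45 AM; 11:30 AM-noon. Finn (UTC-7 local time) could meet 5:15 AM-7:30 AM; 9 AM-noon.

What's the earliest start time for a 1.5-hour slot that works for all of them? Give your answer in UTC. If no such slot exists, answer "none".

none

Farrukh in UTC: 11:00-12:15, 12:45-13:15, 13:30-15:30, 17:00-18:15 (add 8h to convert from UTC-8).
Callum in UTC: 10:00-11:00, 14:45-16:15 (add 7h to convert from UTC-7).
Vera in UTC: 09:30-18:30 (add 7h to convert from UTC-7).
Jonas in UTC: 11:45-12:45, 14:15-17:15 (add 7h to convert from UTC-7).
Wei in UTC: 09:30-10:30, 14:45-15:45 (add 8h to convert from UTC-8).
Clara in UTC: 09:00-10:45, 12:30-17:45, 18:30-19:00 (add 7h to convert from UTC-7).
Finn in UTC: 12:15-14:30, 16:00-19:00 (add 7h to convert from UTC-7).
Farrukh ∩ Callum: 14:45-15:30.
Farrukh ∩ Callum ∩ Vera: 14:45-15:30.
Farrukh ∩ Callum ∩ Vera ∩ Jonas: 14:45-15:30.
Farrukh ∩ Callum ∩ Vera ∩ Jonas ∩ Wei: 14:45-15:30.
Farrukh ∩ Callum ∩ Vera ∩ Jonas ∩ Wei ∩ Clara: 14:45-15:30.
Farrukh ∩ Callum ∩ Vera ∩ Jonas ∩ Wei ∩ Clara ∩ Finn: ∅.
There is no time when everyone is free.
No common window is at least 90 minutes long.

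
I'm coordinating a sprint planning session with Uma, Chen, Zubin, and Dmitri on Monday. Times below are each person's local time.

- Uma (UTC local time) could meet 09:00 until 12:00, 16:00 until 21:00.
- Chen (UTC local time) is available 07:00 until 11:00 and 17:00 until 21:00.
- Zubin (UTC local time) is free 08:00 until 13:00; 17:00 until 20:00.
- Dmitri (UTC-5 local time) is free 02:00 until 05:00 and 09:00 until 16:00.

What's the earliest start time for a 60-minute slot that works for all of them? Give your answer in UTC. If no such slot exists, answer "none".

09:00

Uma in UTC: 09:00-12:00, 16:00-21:00.
Chen in UTC: 07:00-11:00, 17:00-21:00.
Zubin in UTC: 08:00-13:00, 17:00-20:00.
Dmitri in UTC: 07:00-10:00, 14:00-21:00 (add 5h to convert from UTC-5).
Uma ∩ Chen: 09:00-11:00, 17:00-21:00.
Uma ∩ Chen ∩ Zubin: 09:00-11:00, 17:00-20:00.
Uma ∩ Chen ∩ Zubin ∩ Dmitri: 09:00-10:00, 17:00-20:00.
The first common window of at least 60 minutes is 09:00-10:00, so the earliest start is 09:00.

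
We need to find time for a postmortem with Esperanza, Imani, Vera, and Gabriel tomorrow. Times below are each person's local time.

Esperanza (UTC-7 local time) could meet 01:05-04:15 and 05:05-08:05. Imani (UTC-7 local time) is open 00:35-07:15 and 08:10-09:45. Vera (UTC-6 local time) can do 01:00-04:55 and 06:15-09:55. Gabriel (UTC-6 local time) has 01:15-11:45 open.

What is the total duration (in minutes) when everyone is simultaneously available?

290

Esperanza in UTC: 08:05-11:15, 12:05-15:05 (add 7h to convert from UTC-7).
Imani in UTC: 07:35-14:15, 15:10-16:45 (add 7h to convert from UTC-7).
Vera in UTC: 07:00-10:55, 12:15-15:55 (add 6h to convert from UTC-6).
Gabriel in UTC: 07:15-17:45 (add 6h to convert from UTC-6).
Esperanza ∩ Imani: 08:05-11:15, 12:05-14:15.
Esperanza ∩ Imani ∩ Vera: 08:05-10:55, 12:15-14:15.
Esperanza ∩ Imani ∩ Vera ∩ Gabriel: 08:05-10:55, 12:15-14:15.
Summing the common windows: 170 + 120 = 290 minutes.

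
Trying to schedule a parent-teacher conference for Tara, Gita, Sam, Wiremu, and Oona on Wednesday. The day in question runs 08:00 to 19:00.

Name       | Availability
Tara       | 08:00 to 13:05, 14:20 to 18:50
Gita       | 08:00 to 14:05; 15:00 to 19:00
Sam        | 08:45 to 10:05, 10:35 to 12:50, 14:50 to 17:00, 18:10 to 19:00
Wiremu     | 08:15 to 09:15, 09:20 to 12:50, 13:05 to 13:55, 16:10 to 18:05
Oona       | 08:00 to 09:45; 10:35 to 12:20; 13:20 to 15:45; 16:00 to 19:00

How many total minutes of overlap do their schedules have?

210

Tara ∩ Gita: 08:00-13:05, 15:00-18:50.
Tara ∩ Gita ∩ Sam: 08:45-10:05, 10:35-12:50, 15:00-17:00, 18:10-18:50.
Tara ∩ Gita ∩ Sam ∩ Wiremu: 08:45-09:15, 09:20-10:05, 10:35-12:50, 16:10-17:00.
Tara ∩ Gita ∩ Sam ∩ Wiremu ∩ Oona: 08:45-09:15, 09:20-09:45, 10:35-12:20, 16:10-17:00.
Those are the intersection windows.
Summing the common windows: 30 + 25 + 105 + 50 = 210 minutes.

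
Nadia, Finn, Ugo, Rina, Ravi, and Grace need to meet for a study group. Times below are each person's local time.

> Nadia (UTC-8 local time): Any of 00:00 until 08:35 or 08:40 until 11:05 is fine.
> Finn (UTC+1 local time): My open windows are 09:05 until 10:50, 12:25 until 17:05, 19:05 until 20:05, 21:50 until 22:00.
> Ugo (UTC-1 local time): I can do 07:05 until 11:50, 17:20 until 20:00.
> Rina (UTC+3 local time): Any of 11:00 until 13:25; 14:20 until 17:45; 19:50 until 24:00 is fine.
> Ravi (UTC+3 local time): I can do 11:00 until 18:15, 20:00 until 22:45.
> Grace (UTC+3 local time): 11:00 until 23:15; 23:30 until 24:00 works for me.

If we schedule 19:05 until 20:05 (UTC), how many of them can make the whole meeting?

3

Nadia in UTC: 08:00-16:35, 16:40-19:05 (add 8h to convert from UTC-8).
Finn in UTC: 08:05-09:50, 11:25-16:05, 18:05-19:05, 20:50-21:00 (subtract 1h to convert from UTC+1).
Ugo in UTC: 08:05-12:50, 18:20-21:00 (add 1h to convert from UTC-1).
Rina in UTC: 08:00-10:25, 11:20-14:45, 16:50-21:00 (subtract 3h to convert from UTC+3).
Ravi in UTC: 08:00-15:15, 17:00-19:45 (subtract 3h to convert from UTC+3).
Grace in UTC: 08:00-20:15, 20:30-21:00 (subtract 3h to convert from UTC+3).
Ugo, Rina, and Grace can make the full 19:05-20:05 slot — that's 3.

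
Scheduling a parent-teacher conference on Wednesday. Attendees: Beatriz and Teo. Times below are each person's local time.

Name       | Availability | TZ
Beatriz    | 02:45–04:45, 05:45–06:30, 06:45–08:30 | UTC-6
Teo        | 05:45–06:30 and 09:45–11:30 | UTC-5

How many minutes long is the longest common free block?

0

Beatriz in UTC: 08:45-10:45, 11:45-12:30, 12:45-14:30 (add 6h to convert from UTC-6).
Teo in UTC: 10:45-11:30, 14:45-16:30 (add 5h to convert from UTC-5).
Beatriz ∩ Teo: ∅.
There is no time when everyone is free.
No common window exists, so the longest block is 0 minutes.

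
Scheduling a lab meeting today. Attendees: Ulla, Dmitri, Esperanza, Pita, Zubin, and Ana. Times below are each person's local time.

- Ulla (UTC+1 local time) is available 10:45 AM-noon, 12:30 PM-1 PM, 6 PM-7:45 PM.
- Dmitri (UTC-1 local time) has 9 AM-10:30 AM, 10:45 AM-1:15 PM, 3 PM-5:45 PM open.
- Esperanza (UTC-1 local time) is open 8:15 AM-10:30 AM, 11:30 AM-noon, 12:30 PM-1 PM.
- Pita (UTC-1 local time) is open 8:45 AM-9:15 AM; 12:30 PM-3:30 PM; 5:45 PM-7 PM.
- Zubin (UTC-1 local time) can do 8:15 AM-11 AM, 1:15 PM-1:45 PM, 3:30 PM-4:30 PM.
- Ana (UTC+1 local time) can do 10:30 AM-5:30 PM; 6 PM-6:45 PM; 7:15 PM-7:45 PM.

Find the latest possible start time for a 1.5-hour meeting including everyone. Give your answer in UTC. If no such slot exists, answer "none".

Ulla in UTC: 09:45-11:00, 11:30-12:00, 17:00-18:45 (subtract 1h to convert from UTC+1).
Dmitri in UTC: 10:00-11:30, 11:45-14:15, 16:00-18:45 (add 1h to convert from UTC-1).
Esperanza in UTC: 09:15-11:30, 12:30-13:00, 13:30-14:00 (add 1h to convert from UTC-1).
Pita in UTC: 09:45-10:15, 13:30-16:30, 18:45-20:00 (add 1h to convert from UTC-1).
Zubin in UTC: 09:15-12:00, 14:15-14:45, 16:30-17:30 (add 1h to convert from UTC-1).
Ana in UTC: 09:30-16:30, 17:00-17:45, 18:15-18:45 (subtract 1h to convert from UTC+1).
Ulla ∩ Dmitri: 10:00-11:00, 11:45-12:00, 17:00-18:45.
Ulla ∩ Dmitri ∩ Esperanza: 10:00-11:00.
Ulla ∩ Dmitri ∩ Esperanza ∩ Pita: 10:00-10:15.
Ulla ∩ Dmitri ∩ Esperanza ∩ Pita ∩ Zubin: 10:00-10:15.
Ulla ∩ Dmitri ∩ Esperanza ∩ Pita ∩ Zubin ∩ Ana: 10:00-10:15.
No common window is at least 90 minutes long.

none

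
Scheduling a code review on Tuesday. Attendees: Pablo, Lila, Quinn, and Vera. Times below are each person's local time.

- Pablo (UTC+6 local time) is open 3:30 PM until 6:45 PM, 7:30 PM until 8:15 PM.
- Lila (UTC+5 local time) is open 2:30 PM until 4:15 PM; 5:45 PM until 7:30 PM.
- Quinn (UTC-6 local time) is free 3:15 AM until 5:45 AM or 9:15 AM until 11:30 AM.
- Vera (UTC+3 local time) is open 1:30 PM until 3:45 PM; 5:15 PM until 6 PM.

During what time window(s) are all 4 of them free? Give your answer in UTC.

10:30-11:15

Pablo in UTC: 09:30-12:45, 13:30-14:15 (subtract 6h to convert from UTC+6).
Lila in UTC: 09:30-11:15, 12:45-14:30 (subtract 5h to convert from UTC+5).
Quinn in UTC: 09:15-11:45, 15:15-17:30 (add 6h to convert from UTC-6).
Vera in UTC: 10:30-12:45, 14:15-15:00 (subtract 3h to convert from UTC+3).
Pablo ∩ Lila: 09:30-11:15, 13:30-14:15.
Pablo ∩ Lila ∩ Quinn: 09:30-11:15.
Pablo ∩ Lila ∩ Quinn ∩ Vera: 10:30-11:15.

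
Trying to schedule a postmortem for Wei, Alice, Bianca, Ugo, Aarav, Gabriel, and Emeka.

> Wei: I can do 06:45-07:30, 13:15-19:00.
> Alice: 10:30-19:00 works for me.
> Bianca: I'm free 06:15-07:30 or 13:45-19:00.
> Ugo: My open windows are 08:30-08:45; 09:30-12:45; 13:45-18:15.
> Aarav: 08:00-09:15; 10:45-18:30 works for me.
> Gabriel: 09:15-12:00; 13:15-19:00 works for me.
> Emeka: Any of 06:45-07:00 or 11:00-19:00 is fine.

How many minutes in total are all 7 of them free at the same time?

Wei ∩ Alice: 13:15-19:00.
Wei ∩ Alice ∩ Bianca: 13:45-19:00.
Wei ∩ Alice ∩ Bianca ∩ Ugo: 13:45-18:15.
Wei ∩ Alice ∩ Bianca ∩ Ugo ∩ Aarav: 13:45-18:15.
Wei ∩ Alice ∩ Bianca ∩ Ugo ∩ Aarav ∩ Gabriel: 13:45-18:15.
Wei ∩ Alice ∩ Bianca ∩ Ugo ∩ Aarav ∩ Gabriel ∩ Emeka: 13:45-18:15.
So the common availability across everyone is 13:45-18:15.
That's a single block of 270 minutes.

270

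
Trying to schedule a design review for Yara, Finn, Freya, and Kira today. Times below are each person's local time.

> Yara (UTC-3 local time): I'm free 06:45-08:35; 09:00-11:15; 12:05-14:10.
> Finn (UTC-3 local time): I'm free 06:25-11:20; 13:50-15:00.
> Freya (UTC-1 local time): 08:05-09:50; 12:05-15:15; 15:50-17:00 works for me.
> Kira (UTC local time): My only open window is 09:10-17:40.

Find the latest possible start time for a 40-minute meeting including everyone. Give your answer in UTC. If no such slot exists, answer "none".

13:35

Yara in UTC: 09:45-11:35, 12:00-14:15, 15:05-17:10 (add 3h to convert from UTC-3).
Finn in UTC: 09:25-14:20, 16:50-18:00 (add 3h to convert from UTC-3).
Freya in UTC: 09:05-10:50, 13:05-16:15, 16:50-18:00 (add 1h to convert from UTC-1).
Kira in UTC: 09:10-17:40.
Yara ∩ Finn: 09:45-11:35, 12:00-14:15, 16:50-17:10.
Yara ∩ Finn ∩ Freya: 09:45-10:50, 13:05-14:15, 16:50-17:10.
Yara ∩ Finn ∩ Freya ∩ Kira: 09:45-10:50, 13:05-14:15, 16:50-17:10.
So the common availability across everyone is 09:45-10:50, 13:05-14:15, 16:50-17:10.
The last common window of at least 40 minutes is 13:05-14:15; a 40-minute meeting can start as late as 13:35 and still end by 14:15.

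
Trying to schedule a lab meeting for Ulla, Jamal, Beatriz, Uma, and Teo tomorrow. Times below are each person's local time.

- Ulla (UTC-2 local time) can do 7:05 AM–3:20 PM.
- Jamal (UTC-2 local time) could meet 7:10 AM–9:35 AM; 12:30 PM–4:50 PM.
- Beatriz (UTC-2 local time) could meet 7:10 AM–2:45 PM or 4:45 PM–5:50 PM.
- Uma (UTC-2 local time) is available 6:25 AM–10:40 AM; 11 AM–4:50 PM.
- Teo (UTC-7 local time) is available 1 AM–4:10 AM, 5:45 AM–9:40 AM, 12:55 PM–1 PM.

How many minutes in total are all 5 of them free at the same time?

250

Ulla in UTC: 09:05-17:20 (add 2h to convert from UTC-2).
Jamal in UTC: 09:10-11:35, 14:30-18:50 (add 2h to convert from UTC-2).
Beatriz in UTC: 09:10-16:45, 18:45-19:50 (add 2h to convert from UTC-2).
Uma in UTC: 08:25-12:40, 13:00-18:50 (add 2h to convert from UTC-2).
Teo in UTC: 08:00-11:10, 12:45-16:40, 19:55-20:00 (add 7h to convert from UTC-7).
Ulla ∩ Jamal: 09:10-11:35, 14:30-17:20.
Ulla ∩ Jamal ∩ Beatriz: 09:10-11:35, 14:30-16:45.
Ulla ∩ Jamal ∩ Beatriz ∩ Uma: 09:10-11:35, 14:30-16:45.
Ulla ∩ Jamal ∩ Beatriz ∩ Uma ∩ Teo: 09:10-11:10, 14:30-16:40.
Summing the common windows: 120 + 130 = 250 minutes.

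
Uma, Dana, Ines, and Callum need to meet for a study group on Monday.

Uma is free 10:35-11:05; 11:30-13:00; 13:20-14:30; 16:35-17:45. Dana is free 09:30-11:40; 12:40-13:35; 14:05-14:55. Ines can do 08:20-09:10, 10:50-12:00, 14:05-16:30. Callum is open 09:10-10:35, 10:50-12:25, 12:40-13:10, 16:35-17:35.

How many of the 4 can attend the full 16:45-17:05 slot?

Uma and Callum can make the full 16:45-17:05 slot — that's 2.

2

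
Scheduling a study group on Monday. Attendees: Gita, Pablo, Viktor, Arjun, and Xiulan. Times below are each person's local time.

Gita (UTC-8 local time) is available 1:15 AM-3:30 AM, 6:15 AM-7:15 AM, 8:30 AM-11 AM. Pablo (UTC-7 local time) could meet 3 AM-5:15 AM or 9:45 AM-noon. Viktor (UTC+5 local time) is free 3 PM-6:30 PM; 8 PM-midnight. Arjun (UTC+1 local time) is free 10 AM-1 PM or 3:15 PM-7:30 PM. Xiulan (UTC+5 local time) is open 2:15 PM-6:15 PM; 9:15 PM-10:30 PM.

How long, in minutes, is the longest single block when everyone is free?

90

Gita in UTC: 09:15-11:30, 14:15-15:15, 16:30-19:00 (add 8h to convert from UTC-8).
Pablo in UTC: 10:00-12:15, 16:45-19:00 (add 7h to convert from UTC-7).
Viktor in UTC: 10:00-13:30, 15:00-19:00 (subtract 5h to convert from UTC+5).
Arjun in UTC: 09:00-12:00, 14:15-18:30 (subtract 1h to convert from UTC+1).
Xiulan in UTC: 09:15-13:15, 16:15-17:30 (subtract 5h to convert from UTC+5).
Gita ∩ Pablo: 10:00-11:30, 16:45-19:00.
Gita ∩ Pablo ∩ Viktor: 10:00-11:30, 16:45-19:00.
Gita ∩ Pablo ∩ Viktor ∩ Arjun: 10:00-11:30, 16:45-18:30.
Gita ∩ Pablo ∩ Viktor ∩ Arjun ∩ Xiulan: 10:00-11:30, 16:45-17:30.
So the common availability across everyone is 10:00-11:30, 16:45-17:30.
The longest is 10:00-11:30 at 90 minutes.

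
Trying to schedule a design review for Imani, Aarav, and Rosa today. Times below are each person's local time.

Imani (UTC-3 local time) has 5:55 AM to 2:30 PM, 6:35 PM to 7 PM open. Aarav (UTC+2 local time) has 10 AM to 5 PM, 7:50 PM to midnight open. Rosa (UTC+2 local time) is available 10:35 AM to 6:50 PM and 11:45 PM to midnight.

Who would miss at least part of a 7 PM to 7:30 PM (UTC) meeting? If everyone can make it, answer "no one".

Imani, Rosa

Imani in UTC: 08:55-17:30, 21:35-22:00 (add 3h to convert from UTC-3).
Aarav in UTC: 08:00-15:00, 17:50-22:00 (subtract 2h to convert from UTC+2).
Rosa in UTC: 08:35-16:50, 21:45-22:00 (subtract 2h to convert from UTC+2).
Imani: not fully free for 19:00-19:30. Aarav: free for 19:00-19:30. Rosa: not fully free for 19:00-19:30.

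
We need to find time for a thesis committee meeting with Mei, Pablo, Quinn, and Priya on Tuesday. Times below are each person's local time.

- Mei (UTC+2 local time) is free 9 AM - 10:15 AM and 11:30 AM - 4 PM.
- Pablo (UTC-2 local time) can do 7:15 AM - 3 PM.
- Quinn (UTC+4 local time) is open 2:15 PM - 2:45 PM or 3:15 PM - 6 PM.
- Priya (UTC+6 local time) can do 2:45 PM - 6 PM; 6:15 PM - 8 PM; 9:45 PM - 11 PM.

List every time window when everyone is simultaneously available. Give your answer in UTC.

10:15-10:45, 11:15-12:00, 12:15-14:00

Mei in UTC: 07:00-08:15, 09:30-14:00 (subtract 2h to convert from UTC+2).
Pablo in UTC: 09:15-17:00 (add 2h to convert from UTC-2).
Quinn in UTC: 10:15-10:45, 11:15-14:00 (subtract 4h to convert from UTC+4).
Priya in UTC: 08:45-12:00, 12:15-14:00, 15:45-17:00 (subtract 6h to convert from UTC+6).
Mei ∩ Pablo: 09:30-14:00.
Mei ∩ Pablo ∩ Quinn: 10:15-10:45, 11:15-14:00.
Mei ∩ Pablo ∩ Quinn ∩ Priya: 10:15-10:45, 11:15-12:00, 12:15-14:00.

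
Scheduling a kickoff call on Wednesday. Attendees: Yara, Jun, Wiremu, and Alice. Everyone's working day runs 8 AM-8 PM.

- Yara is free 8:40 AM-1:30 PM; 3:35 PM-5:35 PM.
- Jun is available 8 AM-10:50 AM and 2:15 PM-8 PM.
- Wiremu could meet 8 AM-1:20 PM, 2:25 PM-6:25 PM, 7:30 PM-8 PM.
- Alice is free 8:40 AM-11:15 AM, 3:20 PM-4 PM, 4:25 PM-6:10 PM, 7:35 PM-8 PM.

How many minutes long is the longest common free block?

Yara ∩ Jun: 08:40-10:50, 15:35-17:35.
Yara ∩ Jun ∩ Wiremu: 08:40-10:50, 15:35-17:35.
Yara ∩ Jun ∩ Wiremu ∩ Alice: 08:40-10:50, 15:35-16:00, 16:25-17:35.
The longest is 08:40-10:50 at 130 minutes.

130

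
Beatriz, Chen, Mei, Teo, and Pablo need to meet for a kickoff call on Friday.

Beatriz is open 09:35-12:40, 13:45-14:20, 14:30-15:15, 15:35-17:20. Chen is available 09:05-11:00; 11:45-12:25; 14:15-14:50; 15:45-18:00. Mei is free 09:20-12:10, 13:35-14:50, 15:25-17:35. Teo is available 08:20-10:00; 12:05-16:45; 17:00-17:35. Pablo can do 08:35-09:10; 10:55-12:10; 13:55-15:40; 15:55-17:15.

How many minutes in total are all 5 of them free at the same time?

Beatriz ∩ Chen: 09:35-11:00, 11:45-12:25, 14:15-14:20, 14:30-14:50, 15:45-17:20.
Beatriz ∩ Chen ∩ Mei: 09:35-11:00, 11:45-12:10, 14:15-14:20, 14:30-14:50, 15:45-17:20.
Beatriz ∩ Chen ∩ Mei ∩ Teo: 09:35-10:00, 12:05-12:10, 14:15-14:20, 14:30-14:50, 15:45-16:45, 17:00-17:20.
Beatriz ∩ Chen ∩ Mei ∩ Teo ∩ Pablo: 12:05-12:10, 14:15-14:20, 14:30-14:50, 15:55-16:45, 17:00-17:15.
Those are the intersection windows.
Summing the common windows: 5 + 5 + 20 + 50 + 15 = 95 minutes.

95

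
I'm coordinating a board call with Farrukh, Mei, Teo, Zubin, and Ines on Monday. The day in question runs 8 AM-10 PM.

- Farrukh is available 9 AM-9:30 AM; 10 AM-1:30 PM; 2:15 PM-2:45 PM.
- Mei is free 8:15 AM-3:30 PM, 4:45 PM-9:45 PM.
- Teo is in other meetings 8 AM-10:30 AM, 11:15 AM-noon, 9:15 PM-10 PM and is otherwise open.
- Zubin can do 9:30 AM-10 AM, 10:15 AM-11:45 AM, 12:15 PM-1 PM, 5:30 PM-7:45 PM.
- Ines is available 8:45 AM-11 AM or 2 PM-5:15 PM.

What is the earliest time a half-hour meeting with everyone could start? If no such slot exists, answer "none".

10:30

Farrukh free: 09:00-09:30, 10:00-13:30, 14:15-14:45.
Mei free: 08:15-15:30, 16:45-21:45.
Teo free: 10:30-11:15, 12:00-21:15 (invert busy blocks within the working day).
Zubin free: 09:30-10:00, 10:15-11:45, 12:15-13:00, 17:30-19:45.
Ines free: 08:45-11:00, 14:00-17:15.
Farrukh ∩ Mei: 09:00-09:30, 10:00-13:30, 14:15-14:45.
Farrukh ∩ Mei ∩ Teo: 10:30-11:15, 12:00-13:30, 14:15-14:45.
Farrukh ∩ Mei ∩ Teo ∩ Zubin: 10:30-11:15, 12:15-13:00.
Farrukh ∩ Mei ∩ Teo ∩ Zubin ∩ Ines: 10:30-11:00.
So the common availability across everyone is 10:30-11:00.
The first common window of at least 30 minutes is 10:30-11:00, so the earliest start is 10:30.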